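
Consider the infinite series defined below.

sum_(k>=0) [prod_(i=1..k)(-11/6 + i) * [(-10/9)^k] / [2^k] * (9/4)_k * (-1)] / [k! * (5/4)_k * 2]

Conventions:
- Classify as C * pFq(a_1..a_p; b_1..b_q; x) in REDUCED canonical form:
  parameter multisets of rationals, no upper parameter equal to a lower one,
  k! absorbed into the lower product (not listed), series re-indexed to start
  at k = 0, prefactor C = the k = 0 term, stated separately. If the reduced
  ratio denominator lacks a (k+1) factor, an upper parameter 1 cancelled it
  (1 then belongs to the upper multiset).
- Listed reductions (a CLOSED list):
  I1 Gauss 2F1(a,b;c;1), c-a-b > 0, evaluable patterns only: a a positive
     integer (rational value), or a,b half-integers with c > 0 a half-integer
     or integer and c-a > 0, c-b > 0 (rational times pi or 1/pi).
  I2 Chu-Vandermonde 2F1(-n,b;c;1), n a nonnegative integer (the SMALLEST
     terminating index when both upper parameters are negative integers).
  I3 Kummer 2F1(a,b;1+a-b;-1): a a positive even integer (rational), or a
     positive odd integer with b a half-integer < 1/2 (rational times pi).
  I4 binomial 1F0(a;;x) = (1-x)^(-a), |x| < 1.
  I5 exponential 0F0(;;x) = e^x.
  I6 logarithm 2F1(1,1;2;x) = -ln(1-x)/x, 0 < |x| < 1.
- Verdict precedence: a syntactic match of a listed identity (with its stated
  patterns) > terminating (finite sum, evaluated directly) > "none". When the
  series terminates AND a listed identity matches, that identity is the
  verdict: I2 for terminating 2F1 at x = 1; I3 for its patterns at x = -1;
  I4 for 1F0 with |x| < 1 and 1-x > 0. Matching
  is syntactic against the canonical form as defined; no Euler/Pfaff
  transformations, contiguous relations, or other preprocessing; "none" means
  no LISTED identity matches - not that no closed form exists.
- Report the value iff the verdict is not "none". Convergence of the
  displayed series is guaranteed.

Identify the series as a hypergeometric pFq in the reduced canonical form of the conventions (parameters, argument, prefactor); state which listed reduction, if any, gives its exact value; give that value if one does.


With C = -1/2: the canonical form is 2F1(-5/6, 9/4; 5/4; -5/9). Verdict: none - at argument -5/9 the multisets {-5/6, 9/4} ; {5/4} match no listed identity.

First insight: from the first term -1/2: the running product (C = -1/2, x = -5/9) telescopes to a rising factorial.
Term ratio: r(k) = (-5/9) * (k-5/6) (k+9/4) / [(k+5/4) (k+1)] - poly over poly, x = (-5/9) from leading terms; C = -1/2 at k = 0.


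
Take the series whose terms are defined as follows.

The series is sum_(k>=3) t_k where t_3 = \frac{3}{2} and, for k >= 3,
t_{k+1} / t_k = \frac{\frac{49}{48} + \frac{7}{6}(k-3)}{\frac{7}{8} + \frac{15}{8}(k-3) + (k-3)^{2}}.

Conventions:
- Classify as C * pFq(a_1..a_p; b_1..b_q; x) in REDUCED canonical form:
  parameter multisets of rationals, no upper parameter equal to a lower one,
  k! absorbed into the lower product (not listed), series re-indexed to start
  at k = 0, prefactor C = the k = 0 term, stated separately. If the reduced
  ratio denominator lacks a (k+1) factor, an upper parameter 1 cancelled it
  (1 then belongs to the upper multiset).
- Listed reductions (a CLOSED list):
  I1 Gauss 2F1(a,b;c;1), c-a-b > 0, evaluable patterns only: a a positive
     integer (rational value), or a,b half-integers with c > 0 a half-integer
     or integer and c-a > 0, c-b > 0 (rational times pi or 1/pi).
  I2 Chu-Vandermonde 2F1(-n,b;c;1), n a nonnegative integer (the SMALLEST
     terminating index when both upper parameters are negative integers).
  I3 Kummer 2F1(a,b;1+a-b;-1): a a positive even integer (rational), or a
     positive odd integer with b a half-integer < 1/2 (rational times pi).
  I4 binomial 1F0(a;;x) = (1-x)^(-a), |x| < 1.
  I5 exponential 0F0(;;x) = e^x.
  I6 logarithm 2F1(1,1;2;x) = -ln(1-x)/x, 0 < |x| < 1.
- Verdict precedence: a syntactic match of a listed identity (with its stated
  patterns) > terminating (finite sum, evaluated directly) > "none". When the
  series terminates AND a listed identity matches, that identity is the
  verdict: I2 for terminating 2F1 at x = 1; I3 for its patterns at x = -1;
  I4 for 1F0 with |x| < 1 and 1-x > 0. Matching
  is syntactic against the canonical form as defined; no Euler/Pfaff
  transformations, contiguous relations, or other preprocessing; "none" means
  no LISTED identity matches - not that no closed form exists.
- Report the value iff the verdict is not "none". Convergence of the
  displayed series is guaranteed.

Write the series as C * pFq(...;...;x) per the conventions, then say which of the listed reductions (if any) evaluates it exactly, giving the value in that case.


First insight: x = \frac{7}{6} and roots of the ratio polynomials (C = 3/2) are the negated parameters.
Adjacent-term ratio: r(k) = \frac{7}{6} * 1 / [(k+1)] - rational in k. x = \frac{7}{6}; t_0 = \frac{3}{2}; negate the roots.

With C = \frac{3}{2}: the canonical form is 0F0(-; -; \frac{7}{6}). Verdict at x = \frac{7}{6}: the I5 exponential reduction matches (the 0F0 exponential series at x = \frac{7}{6}). Exact value: \frac{3}{2} \cdot e^{\frac{7}{6}}.


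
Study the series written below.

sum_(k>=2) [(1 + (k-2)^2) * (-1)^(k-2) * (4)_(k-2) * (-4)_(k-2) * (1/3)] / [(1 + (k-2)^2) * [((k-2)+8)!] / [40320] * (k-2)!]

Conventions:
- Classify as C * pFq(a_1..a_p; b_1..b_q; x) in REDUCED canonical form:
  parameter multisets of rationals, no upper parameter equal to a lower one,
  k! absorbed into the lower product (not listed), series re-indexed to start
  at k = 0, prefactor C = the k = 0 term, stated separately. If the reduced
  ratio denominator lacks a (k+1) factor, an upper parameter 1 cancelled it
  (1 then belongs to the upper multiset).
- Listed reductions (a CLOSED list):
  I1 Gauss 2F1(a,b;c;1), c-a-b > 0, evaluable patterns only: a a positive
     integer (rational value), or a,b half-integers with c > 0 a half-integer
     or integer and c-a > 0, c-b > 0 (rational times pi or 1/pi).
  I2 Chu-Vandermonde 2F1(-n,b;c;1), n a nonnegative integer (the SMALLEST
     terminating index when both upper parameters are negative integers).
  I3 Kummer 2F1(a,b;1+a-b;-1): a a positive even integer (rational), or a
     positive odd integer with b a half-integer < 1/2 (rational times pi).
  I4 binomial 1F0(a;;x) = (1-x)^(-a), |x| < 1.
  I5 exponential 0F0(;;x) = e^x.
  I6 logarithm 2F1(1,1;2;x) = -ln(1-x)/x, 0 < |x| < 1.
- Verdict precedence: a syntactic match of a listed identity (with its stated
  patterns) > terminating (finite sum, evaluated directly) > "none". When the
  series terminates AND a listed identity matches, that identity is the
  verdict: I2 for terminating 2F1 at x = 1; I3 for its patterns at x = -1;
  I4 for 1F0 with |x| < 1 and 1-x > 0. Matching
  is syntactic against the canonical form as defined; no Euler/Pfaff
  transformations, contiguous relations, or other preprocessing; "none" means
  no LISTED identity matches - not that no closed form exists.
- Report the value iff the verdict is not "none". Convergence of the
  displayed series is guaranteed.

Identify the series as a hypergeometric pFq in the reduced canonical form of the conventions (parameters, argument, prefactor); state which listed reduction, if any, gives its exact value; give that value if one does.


Reduced: x = -1, 2F1, upper = {-4, 4}, lower = {9}, C = 1/3. Verdict: this is Kummer's theorem (I3) (x = -1; c = 9 equals 1+a-b for upper {-4, 4}: listed pattern). Its exact value is 14/9.

First insight: with t_0 = 1/3, k^2 + 1 divides numerator and denominator alike; prefactor 1/3 after cancelling.
Ratio: r(k) = (-1) * (k-4) (k+4) / [(k+9) (k+1)] - rational in k, leading ratio (-1); with t_0 = 1/3, classification follows.


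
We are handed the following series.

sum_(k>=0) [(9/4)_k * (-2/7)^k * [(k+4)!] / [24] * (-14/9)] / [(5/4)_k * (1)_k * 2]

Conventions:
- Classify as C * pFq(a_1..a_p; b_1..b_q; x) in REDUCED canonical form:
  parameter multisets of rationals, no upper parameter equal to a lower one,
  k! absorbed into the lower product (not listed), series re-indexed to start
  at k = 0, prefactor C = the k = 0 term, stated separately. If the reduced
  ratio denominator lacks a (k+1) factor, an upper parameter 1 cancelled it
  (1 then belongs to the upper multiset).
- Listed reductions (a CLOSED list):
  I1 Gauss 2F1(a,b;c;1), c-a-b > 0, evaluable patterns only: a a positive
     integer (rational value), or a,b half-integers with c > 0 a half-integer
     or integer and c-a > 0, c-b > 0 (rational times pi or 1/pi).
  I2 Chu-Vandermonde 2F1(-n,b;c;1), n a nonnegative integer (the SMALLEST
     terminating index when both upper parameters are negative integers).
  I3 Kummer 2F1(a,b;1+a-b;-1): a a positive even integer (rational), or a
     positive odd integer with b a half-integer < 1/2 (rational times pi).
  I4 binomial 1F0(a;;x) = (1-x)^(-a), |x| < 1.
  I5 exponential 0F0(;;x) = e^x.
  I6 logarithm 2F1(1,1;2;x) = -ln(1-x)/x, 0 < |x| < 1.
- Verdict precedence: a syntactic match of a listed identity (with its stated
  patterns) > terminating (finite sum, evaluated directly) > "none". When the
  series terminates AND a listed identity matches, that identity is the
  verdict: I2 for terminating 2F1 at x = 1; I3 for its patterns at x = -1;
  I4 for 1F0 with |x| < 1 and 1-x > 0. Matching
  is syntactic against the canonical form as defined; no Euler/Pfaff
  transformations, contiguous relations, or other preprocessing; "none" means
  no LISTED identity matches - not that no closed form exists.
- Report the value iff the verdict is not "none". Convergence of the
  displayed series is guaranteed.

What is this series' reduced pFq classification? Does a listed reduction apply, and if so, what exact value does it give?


Reduced: x = -2/7, 2F1, upper = {9/4, 5}, lower = {5/4}, C = -7/9. Verdict: none - this 2F1 at x = -2/7 matches no listed pattern, and upper {9/4, 5} holds no stopper.

Key observation: t_0 being -7/9, (1)_k (C = -7/9) is k! itself.
Term ratio: r(k) = (-2/7) * (k+9/4) (k+5) / [(k+5/4) (k+1)] - poly over poly, x = (-2/7) from leading terms; C = -7/9 at k = 0.


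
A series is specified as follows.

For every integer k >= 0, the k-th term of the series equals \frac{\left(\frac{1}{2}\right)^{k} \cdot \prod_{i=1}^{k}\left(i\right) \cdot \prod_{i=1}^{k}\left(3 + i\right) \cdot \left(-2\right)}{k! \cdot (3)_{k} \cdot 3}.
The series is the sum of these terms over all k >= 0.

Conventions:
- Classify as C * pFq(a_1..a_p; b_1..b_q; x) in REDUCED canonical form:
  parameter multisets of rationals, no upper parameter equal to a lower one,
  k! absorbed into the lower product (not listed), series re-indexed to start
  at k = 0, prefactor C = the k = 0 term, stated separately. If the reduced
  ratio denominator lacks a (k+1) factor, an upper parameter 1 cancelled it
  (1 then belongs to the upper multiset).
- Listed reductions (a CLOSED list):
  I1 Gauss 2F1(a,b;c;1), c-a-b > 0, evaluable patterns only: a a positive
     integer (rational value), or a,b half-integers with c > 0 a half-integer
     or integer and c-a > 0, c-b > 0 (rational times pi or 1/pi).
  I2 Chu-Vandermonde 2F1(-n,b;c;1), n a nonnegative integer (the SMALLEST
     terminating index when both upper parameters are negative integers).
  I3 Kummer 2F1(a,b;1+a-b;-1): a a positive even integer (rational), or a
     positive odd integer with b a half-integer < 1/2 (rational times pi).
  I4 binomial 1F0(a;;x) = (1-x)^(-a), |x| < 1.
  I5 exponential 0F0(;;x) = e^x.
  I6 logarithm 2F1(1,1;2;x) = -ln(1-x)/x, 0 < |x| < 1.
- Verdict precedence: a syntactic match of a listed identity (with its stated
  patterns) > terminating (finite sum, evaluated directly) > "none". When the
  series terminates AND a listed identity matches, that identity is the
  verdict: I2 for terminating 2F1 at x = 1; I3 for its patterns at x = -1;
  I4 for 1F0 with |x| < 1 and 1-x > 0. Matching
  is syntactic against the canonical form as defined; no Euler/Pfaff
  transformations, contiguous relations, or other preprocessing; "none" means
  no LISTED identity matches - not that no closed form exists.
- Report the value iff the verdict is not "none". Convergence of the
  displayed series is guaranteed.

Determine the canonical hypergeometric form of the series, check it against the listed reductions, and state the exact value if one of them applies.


Structural cue: from the first term -\frac{2}{3}: the running product (prefactor -2/3) telescopes to a rising factorial.
Step ratio: r(k) = \frac{1}{2} * (k+1) (k+4) / [(k+3) (k+1)] - rational in k. x = \frac{1}{2}; t_0 = -\frac{2}{3}; negate the roots.

The series (x = \frac{1}{2}) is 2F1: upper {1, 4}, lower {3}, prefactor -\frac{2}{3}. Verdict: no listed reduction: x = \frac{1}{2} and upper {1, 4} fail every I1-I6 pattern.


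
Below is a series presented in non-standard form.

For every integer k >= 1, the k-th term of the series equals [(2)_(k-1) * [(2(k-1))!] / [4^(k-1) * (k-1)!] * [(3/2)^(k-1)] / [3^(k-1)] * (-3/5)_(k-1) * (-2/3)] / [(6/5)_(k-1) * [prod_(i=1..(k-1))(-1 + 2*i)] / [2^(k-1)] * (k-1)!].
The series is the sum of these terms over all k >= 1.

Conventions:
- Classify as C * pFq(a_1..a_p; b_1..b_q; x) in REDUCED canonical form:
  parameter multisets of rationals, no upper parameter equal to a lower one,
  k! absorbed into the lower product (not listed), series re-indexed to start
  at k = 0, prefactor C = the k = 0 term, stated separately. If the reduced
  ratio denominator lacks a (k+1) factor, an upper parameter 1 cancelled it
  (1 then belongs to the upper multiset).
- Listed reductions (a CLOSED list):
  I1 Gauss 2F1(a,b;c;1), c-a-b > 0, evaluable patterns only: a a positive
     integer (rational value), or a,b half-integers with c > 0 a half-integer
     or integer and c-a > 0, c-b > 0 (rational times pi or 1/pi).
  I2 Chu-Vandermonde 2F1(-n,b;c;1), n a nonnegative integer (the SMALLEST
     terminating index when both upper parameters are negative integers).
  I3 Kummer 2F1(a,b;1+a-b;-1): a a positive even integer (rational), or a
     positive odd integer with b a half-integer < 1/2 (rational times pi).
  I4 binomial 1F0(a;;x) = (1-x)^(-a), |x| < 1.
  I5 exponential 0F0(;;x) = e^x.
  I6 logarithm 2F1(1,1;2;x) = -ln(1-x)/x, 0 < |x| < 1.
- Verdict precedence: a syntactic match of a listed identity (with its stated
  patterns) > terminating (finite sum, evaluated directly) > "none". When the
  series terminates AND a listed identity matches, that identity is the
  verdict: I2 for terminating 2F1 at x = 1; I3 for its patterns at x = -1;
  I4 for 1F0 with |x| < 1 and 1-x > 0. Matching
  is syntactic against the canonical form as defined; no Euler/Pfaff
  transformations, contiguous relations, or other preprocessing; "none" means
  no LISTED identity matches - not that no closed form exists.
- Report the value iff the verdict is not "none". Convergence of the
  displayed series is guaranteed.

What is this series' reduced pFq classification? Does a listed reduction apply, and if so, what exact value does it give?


Reduced: x = 1/2, 2F1, upper = {-3/5, 2}, lower = {6/5}, C = -2/3. Verdict: none (x = 1/2): each listed identity misses the multisets {-3/5, 2} ; {6/5}.

Key observation: t_0 = -2/3 here, and the (2k)!/(4^k k!) block (C = -2/3) is the Pochhammer (1/2)_k.
Term ratio: r(k) = (1/2) * (k-3/5) (k+2) / [(k+6/5) (k+1)] - rational; roots negated = parameters, x = (1/2), C = -2/3.


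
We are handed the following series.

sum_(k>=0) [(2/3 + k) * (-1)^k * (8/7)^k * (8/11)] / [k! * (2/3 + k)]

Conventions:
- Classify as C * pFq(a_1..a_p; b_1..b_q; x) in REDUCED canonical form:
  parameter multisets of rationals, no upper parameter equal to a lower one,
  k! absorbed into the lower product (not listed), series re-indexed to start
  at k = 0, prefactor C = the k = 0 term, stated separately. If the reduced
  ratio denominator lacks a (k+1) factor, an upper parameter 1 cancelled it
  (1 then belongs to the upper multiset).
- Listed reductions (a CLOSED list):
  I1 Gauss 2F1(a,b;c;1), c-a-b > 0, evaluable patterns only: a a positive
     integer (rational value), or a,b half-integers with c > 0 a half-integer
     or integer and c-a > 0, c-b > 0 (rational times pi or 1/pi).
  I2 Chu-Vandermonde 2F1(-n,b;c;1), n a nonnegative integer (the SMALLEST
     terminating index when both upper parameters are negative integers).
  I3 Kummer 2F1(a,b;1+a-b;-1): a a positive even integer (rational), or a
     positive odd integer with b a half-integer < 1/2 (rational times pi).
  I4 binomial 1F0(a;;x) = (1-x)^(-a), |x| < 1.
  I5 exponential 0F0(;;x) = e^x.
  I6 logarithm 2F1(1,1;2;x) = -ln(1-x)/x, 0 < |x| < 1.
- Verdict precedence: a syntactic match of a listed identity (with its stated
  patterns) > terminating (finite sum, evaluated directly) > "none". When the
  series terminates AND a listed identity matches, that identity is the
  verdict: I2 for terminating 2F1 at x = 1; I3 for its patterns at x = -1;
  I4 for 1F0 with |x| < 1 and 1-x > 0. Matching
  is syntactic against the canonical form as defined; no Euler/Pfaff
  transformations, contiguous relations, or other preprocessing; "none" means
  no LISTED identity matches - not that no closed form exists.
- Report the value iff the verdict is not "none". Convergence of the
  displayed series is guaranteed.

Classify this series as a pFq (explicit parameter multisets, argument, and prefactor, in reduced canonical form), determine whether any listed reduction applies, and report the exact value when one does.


Key step: t_0 = 8/11 here, and striking the common factor k + 2/3 reduces the term (C = 8/11).
Ratio: r(k) = (-8/7) * 1 / [(k+1)] - rational; roots negated = parameters, x = (-8/7), C = 8/11.

This is 8/11 * 0F0(-; -; -8/7) in reduced canonical form. Verdict at x = -8/7: exponential (I5) matches (the 0F0 exponential series at x = -8/7). Value: (8/11) * e^(-8/7).


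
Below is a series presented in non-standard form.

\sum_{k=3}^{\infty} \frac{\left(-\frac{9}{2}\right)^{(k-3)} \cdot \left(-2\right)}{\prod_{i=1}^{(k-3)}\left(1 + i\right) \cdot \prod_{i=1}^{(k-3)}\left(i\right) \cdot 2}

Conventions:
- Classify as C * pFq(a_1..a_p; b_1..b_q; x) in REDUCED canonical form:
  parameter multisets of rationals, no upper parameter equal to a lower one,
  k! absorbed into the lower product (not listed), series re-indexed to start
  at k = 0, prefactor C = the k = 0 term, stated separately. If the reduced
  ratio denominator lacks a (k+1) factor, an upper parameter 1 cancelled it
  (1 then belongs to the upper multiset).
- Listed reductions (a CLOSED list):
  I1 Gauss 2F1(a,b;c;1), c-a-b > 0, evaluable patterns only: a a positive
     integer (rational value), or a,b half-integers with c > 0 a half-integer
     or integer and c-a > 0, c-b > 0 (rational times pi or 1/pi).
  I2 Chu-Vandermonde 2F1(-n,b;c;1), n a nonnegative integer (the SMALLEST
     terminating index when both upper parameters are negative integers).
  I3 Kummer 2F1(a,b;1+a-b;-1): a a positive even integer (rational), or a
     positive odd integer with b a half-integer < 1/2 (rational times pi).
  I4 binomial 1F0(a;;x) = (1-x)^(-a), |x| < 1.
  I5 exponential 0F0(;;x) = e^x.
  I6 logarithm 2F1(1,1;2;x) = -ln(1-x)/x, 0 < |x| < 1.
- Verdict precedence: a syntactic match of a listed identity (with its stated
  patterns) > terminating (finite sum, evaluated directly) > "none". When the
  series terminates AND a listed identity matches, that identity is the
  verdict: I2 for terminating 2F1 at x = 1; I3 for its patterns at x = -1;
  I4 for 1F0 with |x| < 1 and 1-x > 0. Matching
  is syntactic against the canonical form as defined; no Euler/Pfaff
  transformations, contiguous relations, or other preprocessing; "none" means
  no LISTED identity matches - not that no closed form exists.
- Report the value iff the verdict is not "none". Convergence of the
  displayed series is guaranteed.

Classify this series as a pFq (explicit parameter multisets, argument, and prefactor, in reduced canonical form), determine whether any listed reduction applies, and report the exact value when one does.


The tell: t_0 being -1, the constant factors (prefactor -1) combine into one prefactor.
Term ratio: r(k) = -\frac{9}{2} * 1 / [(k+2) (k+1)] ; factor over Q: parameters, x = -\frac{9}{2}, and C = -1.

At argument -\frac{9}{2}: a 0F1 with upper {-}, lower {2}, scaled by C = -1. Verdict: none. Every listed pattern misses the 0F1 form at -\frac{9}{2}, upper {-}.


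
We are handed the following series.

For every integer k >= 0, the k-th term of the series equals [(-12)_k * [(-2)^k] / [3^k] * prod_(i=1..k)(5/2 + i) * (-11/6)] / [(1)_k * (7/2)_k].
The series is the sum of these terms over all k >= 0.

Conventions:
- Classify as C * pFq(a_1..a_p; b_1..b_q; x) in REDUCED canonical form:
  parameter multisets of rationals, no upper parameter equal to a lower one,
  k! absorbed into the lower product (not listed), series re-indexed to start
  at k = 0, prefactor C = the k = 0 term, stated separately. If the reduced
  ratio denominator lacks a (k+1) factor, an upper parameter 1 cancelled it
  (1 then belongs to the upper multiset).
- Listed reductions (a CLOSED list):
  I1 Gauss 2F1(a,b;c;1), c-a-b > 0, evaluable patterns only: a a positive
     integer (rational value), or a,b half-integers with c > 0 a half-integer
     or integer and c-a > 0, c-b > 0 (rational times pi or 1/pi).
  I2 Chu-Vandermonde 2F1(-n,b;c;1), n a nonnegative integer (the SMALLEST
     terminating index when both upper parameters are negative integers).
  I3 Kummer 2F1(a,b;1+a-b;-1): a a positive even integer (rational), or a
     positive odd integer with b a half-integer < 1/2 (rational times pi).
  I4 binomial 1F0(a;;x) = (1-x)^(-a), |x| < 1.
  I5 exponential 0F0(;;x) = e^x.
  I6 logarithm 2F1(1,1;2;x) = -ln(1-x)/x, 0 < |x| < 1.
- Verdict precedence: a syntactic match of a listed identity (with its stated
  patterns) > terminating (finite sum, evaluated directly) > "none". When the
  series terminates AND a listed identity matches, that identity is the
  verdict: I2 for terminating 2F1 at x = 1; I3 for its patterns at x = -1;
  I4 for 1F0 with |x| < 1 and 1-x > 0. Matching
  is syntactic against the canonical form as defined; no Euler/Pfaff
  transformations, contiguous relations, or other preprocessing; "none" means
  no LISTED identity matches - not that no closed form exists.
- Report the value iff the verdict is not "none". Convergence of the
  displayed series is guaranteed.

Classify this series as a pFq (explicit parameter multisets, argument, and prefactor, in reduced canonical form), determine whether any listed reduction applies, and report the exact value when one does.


x = -2/3 here; the reduced form reads 1F0, upper {-12}, lower {-}, C = -11/6. Verdict: binomial (I4) matches (the 1F0 binomial series: exponent 12, x = -2/3). Sum: -2685546875/3188646.

The tell: from the first term -11/6: the two geometric factors (C = -11/6) combine into one argument.
Adjacent-term ratio: r(k) = (-2/3) * (k-12) / [(k+1)] ; factor over Q: parameters, x = (-2/3), and C = -11/6.


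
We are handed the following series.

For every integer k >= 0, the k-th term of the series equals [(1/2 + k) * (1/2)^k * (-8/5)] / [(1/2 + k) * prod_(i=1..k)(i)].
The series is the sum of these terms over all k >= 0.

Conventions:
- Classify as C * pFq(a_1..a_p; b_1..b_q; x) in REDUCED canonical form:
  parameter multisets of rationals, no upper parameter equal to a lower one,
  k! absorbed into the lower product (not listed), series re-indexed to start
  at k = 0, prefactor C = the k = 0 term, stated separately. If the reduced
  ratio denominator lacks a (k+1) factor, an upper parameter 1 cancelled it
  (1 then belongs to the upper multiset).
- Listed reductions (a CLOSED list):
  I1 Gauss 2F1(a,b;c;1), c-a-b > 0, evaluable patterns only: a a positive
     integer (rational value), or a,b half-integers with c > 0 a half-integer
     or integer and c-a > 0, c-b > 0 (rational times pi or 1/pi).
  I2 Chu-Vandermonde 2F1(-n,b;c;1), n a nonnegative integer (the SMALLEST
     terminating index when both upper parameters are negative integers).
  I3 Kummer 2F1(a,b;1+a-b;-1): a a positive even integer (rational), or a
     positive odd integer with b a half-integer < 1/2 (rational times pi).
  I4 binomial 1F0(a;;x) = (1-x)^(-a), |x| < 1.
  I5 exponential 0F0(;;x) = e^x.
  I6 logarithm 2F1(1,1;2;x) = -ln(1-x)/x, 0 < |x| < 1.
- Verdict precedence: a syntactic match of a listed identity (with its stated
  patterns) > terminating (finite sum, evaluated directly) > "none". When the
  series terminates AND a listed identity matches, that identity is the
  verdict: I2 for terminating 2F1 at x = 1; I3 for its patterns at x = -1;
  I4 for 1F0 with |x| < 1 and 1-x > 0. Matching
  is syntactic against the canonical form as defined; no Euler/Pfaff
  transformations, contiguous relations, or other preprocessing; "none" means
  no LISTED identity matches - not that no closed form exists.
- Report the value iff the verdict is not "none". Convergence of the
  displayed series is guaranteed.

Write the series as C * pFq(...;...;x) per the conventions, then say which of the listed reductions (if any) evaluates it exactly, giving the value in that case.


This is -8/5 * 0F0(-; -; 1/2) in reduced canonical form. Verdict: this is the exponential series (I5) (the 0F0 exponential series at x = 1/2). Value: (-8/5) * e^(1/2).

Key step: with t_0 = -8/5, the product of the first k integers (prefactor -8/5) is k!.
Term ratio: r(k) = (1/2) * 1 / [(k+1)] ; factor over Q: parameters, x = (1/2), and C = -8/5.


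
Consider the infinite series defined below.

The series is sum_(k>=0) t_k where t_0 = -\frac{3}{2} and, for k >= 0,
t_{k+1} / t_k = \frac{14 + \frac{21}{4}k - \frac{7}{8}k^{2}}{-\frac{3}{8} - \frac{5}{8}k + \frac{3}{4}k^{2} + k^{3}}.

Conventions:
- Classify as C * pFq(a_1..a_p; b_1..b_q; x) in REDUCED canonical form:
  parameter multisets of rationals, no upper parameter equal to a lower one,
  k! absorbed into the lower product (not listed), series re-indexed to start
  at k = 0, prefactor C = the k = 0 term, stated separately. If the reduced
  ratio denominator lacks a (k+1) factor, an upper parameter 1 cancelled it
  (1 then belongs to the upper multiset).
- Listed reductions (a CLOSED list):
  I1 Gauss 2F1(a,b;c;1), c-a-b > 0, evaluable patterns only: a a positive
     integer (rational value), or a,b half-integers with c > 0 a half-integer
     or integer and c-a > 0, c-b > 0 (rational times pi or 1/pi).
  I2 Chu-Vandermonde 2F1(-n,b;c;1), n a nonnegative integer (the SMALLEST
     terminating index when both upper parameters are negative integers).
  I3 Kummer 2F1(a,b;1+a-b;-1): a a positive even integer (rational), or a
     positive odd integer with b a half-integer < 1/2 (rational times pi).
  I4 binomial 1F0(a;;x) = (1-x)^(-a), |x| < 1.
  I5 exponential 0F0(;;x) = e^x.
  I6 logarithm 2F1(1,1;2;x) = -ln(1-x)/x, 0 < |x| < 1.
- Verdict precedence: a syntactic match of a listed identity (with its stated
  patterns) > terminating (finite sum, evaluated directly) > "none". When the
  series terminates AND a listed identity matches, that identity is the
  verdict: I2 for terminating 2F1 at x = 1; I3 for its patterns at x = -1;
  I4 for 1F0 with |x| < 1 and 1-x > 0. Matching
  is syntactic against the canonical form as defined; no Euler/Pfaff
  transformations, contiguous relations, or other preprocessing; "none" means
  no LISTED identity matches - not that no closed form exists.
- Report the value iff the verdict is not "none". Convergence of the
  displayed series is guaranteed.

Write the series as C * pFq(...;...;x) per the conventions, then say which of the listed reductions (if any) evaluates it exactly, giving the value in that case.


At argument -\frac{7}{8}: a 2F2 with upper {-8, 2}, lower {-\frac{3}{4}, \frac{1}{2}}, scaled by C = -\frac{3}{2}. Verdict: terminating - upper -8 stops the sum at k = 8; the 9 terms are added exactly. Hence: \frac{23461001132687}{3199803750}.

Structural cue: t_0 being -\frac{3}{2}, the expanded ratio factors over Q; prefactor -3/2, roots give parameters.
Term ratio: r(k) = -\frac{7}{8} * (k-8) (k+2) / [(k-\frac{3}{4}) (k+\frac{1}{2}) (k+1)] ; factor over Q: parameters, x = -\frac{7}{8}, and C = -\frac{3}{2}.


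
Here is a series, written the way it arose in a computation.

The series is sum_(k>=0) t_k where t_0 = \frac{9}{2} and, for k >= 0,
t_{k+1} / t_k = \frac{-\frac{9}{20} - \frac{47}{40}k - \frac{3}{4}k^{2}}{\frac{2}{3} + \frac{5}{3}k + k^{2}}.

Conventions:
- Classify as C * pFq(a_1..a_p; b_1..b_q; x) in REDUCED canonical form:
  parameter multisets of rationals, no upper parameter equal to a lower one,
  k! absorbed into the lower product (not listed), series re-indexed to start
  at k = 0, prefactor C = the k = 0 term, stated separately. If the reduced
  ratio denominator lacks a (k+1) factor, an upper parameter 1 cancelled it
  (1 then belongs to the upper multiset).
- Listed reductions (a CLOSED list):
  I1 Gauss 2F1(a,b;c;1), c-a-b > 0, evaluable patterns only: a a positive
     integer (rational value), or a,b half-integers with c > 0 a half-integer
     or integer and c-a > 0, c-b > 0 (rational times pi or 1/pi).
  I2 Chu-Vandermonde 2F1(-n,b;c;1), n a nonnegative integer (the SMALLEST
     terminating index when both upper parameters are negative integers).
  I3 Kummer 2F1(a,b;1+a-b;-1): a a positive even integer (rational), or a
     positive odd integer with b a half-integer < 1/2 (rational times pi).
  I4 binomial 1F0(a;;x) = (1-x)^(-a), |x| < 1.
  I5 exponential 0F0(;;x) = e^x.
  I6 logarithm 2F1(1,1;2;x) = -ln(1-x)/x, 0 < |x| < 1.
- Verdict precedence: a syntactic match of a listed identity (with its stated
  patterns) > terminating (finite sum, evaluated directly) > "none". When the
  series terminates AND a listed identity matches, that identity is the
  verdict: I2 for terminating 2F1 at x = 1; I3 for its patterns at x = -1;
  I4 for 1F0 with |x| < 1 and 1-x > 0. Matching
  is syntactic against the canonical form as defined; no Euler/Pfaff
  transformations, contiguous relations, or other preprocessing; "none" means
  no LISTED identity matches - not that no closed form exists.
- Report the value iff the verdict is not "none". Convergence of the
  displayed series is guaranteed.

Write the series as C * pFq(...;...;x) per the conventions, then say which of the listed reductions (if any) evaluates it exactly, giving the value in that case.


With C = \frac{9}{2}: the canonical form is 1F0(\frac{9}{10}; -; -\frac{3}{4}). Verdict: binomial (I4) matches (the 1F0 binomial series: exponent -9/10, x = -\frac{3}{4}). Its exact value is \frac{9}{2} \cdot \left(\frac{7}{4}\right)^{-\frac{9}{10}}.

Key observation: x = -\frac{3}{4} and roots of the ratio polynomials (C = 9/2, x = -3/4) are the negated parameters.
Consecutive-term ratio: r(k) = -\frac{3}{4} * (k+\frac{9}{10}) / [(k+1)] - rational in k, leading ratio -\frac{3}{4}; with t_0 = \frac{9}{2}, classification follows.


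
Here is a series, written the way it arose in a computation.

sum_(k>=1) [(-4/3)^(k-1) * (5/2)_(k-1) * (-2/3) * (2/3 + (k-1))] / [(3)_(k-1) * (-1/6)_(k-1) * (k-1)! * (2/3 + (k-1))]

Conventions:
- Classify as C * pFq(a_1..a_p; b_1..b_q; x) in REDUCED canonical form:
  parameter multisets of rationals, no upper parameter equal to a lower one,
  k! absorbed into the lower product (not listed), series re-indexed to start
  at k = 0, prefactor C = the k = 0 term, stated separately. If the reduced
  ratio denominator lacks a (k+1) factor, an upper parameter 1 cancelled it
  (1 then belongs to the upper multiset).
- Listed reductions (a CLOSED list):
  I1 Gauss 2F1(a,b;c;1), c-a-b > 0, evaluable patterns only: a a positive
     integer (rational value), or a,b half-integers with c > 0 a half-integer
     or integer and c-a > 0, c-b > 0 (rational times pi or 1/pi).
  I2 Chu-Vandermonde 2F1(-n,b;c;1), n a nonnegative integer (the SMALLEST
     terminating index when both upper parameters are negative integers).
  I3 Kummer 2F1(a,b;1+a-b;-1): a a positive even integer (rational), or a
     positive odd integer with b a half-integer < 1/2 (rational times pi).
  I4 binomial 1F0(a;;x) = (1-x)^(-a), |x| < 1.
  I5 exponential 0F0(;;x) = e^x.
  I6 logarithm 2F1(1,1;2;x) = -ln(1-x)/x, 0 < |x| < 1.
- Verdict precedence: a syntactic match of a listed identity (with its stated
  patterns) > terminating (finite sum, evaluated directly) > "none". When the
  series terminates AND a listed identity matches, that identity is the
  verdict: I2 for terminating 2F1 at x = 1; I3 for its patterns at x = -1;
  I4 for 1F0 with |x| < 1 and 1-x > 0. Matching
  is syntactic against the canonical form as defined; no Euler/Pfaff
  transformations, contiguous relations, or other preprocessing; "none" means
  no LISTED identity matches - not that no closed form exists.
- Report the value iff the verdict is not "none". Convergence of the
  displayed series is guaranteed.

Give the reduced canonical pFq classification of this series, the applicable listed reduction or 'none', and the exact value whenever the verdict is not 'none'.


First insight: with t_0 = -2/3, striking the common factor k + 2/3 reduces the term (C = -2/3).
Consecutive-term ratio: r(k) = (-4/3) * (k+5/2) / [(k-1/6) (k+3) (k+1)] - poly over poly, x = (-4/3) from leading terms; C = -2/3 at k = 0.

With C = -2/3: the canonical form is 1F2(5/2; -1/6, 3; -4/3). Verdict: none here - no I1-I6 shape fits x = -4/3 with lower {-1/6, 3}.


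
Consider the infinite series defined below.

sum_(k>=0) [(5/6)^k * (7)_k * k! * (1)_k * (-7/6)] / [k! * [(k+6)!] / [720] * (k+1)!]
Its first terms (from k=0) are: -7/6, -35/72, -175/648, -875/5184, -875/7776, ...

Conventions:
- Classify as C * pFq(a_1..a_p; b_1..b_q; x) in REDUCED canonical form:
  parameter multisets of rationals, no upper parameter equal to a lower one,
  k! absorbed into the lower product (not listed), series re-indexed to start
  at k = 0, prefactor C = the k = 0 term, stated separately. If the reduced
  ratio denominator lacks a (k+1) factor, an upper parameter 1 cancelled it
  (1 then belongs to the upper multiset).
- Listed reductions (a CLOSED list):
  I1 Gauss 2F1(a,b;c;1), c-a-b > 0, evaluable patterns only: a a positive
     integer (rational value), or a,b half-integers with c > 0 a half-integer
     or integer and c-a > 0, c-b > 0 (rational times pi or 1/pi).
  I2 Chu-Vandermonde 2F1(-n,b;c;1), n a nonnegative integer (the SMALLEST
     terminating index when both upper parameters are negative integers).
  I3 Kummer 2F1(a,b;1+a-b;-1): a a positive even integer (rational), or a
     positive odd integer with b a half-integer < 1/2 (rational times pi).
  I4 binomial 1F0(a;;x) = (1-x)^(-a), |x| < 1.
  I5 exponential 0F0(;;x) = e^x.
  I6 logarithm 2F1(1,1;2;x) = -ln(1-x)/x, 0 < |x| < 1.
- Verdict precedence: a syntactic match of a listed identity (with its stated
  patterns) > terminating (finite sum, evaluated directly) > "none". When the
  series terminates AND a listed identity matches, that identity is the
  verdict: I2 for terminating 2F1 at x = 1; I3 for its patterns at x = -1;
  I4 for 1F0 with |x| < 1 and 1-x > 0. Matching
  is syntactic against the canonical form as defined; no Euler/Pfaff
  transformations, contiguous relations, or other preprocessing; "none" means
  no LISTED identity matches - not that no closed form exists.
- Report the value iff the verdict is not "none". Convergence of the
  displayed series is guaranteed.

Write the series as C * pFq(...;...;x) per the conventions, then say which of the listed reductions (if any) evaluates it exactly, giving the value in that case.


At argument 5/6: a 2F1 with upper {1, 1}, lower {2}, scaled by C = -7/6. Verdict at x = 5/6: the logarithmic series (I6) matches (the logarithm: parameters (1,1;2), x = 5/6). Sum: (7/5) * ln(1/6).

The tell: t_0 = -7/6 here, and the denominator's factorial ratio (C = -7/6) is a lower Pochhammer.
Term ratio: r(k) = (5/6) * (k+1) (k+1) / [(k+2) (k+1)] - rational in k. x = (5/6); t_0 = -7/6; negate the roots.


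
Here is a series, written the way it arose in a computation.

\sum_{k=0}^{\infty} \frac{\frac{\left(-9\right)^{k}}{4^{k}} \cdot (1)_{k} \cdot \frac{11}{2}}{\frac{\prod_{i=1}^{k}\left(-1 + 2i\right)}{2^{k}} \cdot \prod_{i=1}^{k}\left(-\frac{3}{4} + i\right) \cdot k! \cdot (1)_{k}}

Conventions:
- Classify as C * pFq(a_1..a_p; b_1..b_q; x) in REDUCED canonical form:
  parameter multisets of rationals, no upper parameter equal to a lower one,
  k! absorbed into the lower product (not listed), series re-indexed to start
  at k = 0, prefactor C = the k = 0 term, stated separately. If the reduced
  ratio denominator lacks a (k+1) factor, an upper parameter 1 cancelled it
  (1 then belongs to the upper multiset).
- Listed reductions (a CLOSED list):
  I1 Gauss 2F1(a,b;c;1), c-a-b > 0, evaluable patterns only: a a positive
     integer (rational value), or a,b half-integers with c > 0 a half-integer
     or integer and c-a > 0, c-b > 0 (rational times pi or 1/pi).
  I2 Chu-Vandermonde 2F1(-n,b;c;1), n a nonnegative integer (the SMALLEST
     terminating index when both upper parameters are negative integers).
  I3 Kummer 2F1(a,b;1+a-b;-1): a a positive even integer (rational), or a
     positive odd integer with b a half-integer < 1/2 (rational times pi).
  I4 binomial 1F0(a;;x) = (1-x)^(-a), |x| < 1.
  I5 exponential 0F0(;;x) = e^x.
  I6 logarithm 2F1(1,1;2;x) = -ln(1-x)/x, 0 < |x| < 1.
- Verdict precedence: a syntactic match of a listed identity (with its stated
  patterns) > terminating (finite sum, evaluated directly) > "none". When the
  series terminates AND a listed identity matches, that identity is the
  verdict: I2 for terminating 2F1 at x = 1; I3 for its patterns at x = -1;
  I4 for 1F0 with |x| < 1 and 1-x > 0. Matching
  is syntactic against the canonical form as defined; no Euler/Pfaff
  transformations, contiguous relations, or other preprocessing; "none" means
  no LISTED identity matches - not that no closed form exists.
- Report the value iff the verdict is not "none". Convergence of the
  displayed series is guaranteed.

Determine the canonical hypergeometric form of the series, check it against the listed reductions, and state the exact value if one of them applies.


With C = \frac{11}{2}: the canonical form is 0F2(-; \frac{1}{4}, \frac{1}{2}; -\frac{9}{4}). Verdict: none (x = -\frac{9}{4}): each listed identity misses the multisets {-} ; {\frac{1}{4}, \frac{1}{2}}.

First insight: t_0 being \frac{11}{2}, the lower odd product (prefactor 11/2) is 2^k (1/2)_k.
Adjacent-term ratio: r(k) = -\frac{9}{4} * 1 / [(k+\frac{1}{4}) (k+\frac{1}{2}) (k+1)] - rational; roots negated = parameters, x = -\frac{9}{4}, C = \frac{11}{2}.


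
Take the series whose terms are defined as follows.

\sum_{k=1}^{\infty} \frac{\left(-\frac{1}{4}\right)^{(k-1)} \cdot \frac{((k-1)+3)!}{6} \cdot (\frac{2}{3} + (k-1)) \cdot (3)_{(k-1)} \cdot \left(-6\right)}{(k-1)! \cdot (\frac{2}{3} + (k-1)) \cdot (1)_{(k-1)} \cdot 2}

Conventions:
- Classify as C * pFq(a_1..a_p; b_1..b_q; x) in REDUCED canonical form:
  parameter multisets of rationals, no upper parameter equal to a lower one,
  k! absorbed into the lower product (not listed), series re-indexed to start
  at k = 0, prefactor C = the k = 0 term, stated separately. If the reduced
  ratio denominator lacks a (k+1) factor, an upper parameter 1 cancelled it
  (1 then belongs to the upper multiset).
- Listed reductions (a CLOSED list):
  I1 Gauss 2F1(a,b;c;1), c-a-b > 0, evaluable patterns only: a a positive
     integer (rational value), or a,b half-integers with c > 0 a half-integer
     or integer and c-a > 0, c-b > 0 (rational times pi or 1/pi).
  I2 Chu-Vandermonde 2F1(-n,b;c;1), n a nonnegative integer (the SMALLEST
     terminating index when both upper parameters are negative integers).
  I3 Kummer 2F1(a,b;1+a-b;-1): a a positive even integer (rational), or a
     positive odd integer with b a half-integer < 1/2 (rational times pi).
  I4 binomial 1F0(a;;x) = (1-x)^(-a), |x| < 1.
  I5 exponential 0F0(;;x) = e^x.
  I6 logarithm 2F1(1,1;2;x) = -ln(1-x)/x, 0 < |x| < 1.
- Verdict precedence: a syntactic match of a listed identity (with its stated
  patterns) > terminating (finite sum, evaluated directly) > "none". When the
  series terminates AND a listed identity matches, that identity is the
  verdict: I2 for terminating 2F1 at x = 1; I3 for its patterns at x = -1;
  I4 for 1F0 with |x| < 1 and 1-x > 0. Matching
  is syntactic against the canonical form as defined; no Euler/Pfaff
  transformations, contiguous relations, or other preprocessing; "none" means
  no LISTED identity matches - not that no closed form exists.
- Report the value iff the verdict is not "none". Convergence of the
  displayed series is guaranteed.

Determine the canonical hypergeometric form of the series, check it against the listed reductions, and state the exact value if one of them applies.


Canonical form: C = -3 times 2F1 with upper {3, 4}, lower {1}, x = -\frac{1}{4}. Verdict: none - at argument -\frac{1}{4} the multisets {3, 4} ; {1} match no listed identity.

First insight: from the first term -3: the constant factors (prefactor -3) combine into one prefactor.
Term ratio: r(k) = -\frac{1}{4} * (k+3) (k+4) / [(k+1) (k+1)] - rational in k. x = -\frac{1}{4}; t_0 = -3; negate the roots.
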